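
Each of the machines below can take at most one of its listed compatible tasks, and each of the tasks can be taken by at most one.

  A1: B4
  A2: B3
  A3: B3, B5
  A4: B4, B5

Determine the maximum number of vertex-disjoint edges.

3

Unit-capacity flow: source→left, listed edges, right→sink; max matching = max flow.
Augmenting path A1→B4 (+1); matched 1.
Augmenting path A2→B3 (+1); matched 2.
Augmenting path A3→B5 (+1); matched 3.
No augmenting path remains; maximum matching = 3.
König certificate: {B3, B4, B5} is a vertex cover of size 3 (every listed pair touches it), so no matching can be larger.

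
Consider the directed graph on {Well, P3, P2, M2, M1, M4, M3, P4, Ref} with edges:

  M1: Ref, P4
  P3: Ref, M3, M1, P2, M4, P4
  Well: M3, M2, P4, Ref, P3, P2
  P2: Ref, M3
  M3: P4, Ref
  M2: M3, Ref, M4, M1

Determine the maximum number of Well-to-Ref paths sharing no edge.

5

Assign every edge capacity 1; by Menger, the answer equals the max flow.
Path Well→Ref (+1); total 1.
Path Well→P3→Ref (+1); total 2.
Path Well→P2→Ref (+1); total 3.
Path Well→M2→Ref (+1); total 4.
Path Well→M3→Ref (+1); total 5.
No residual Well→Ref path; max flow = 5.
Certifying cut of size 5: {Well→M2, Well→M3, Well→P2, Well→P3, Well→Ref}.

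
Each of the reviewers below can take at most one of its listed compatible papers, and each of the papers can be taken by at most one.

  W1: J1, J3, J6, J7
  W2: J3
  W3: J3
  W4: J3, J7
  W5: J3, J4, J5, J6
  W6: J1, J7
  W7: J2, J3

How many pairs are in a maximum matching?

6

Unit-capacity flow: source→left, listed edges, right→sink; max matching = max flow.
Augmenting path W1→J1 (+1); matched 1.
Augmenting path W2→J3 (+1); matched 2.
Augmenting path W4→J7 (+1); matched 3.
Augmenting path W5→J4 (+1); matched 4.
Augmenting path W7→J2 (+1); matched 5.
Augmenting path W6→J1→W1→J6 (+1); matched 6.
No augmenting path remains; maximum matching = 6.
König certificate: {W1, W4, W5, W6, W7, J3} is a vertex cover of size 6 (every listed pair touches it), so no matching can be larger.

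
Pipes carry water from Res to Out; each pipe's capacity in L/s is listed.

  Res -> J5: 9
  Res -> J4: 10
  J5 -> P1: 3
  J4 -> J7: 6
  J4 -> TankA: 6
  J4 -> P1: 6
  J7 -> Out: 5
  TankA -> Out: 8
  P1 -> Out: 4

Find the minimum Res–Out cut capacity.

Augment Res→J5→P1→Out: bottleneck 3, flow now 3.
Augment Res→J4→J7→Out: bottleneck 5, flow now 8.
Augment Res→J4→TankA→Out: bottleneck 5, flow now 13.
No augmenting path remains; maximum flow = 13.
By max-flow min-cut, the minimum cut capacity equals the max flow.
In the residual graph, reachable from Res: {Res, J5}.
Min-cut edges: Res→J4 (10), J5→P1 (3); capacity 10 + 3 = 13.

13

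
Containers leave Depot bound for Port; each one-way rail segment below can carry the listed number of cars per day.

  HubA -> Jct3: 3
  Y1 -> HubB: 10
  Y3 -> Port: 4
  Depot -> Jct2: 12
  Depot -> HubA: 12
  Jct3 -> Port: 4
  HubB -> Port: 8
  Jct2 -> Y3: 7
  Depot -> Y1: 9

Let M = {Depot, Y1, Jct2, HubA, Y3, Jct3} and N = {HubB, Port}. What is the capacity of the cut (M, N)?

18

Edges leaving {Depot, Y1, Jct2, HubA, Y3, Jct3}: Y1→HubB (10), Y3→Port (4), Jct3→Port (4).
Cut capacity = 10 + 4 + 4 = 18.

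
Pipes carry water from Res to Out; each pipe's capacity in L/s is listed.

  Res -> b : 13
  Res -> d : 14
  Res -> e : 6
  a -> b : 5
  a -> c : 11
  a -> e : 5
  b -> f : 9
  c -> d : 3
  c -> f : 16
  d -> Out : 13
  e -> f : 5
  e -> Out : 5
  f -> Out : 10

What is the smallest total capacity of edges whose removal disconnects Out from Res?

28

Augment Res→d→Out: bottleneck 13, flow now 13.
Augment Res→e→Out: bottleneck 5, flow now 18.
Augment Res→b→f→Out: bottleneck 9, flow now 27.
Augment Res→e→f→Out: bottleneck 1, flow now 28.
No augmenting path remains; maximum flow = 28.
By max-flow min-cut, the minimum cut capacity equals the max flow.
In the residual graph, reachable from Res: {Res, b, d}.
Min-cut edges: Res→e (6), b→f (9), d→Out (13); capacity 6 + 9 + 13 = 28.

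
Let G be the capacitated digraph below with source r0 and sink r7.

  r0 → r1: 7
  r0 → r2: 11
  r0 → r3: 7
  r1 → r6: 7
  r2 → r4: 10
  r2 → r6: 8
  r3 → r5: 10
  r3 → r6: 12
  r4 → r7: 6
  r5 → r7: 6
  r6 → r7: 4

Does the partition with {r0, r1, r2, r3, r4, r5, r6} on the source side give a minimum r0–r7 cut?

Given cut capacity: 6 + 6 + 4 = 16.
Augment r0→r1→r6→r7: bottleneck 4, flow now 4.
Augment r0→r2→r4→r7: bottleneck 6, flow now 10.
Augment r0→r3→r5→r7: bottleneck 6, flow now 16.
No augmenting path remains; maximum flow = 16.
Cut capacity 16 equals the max flow, so it is a minimum cut.

Yes — it is a minimum cut (capacity 16).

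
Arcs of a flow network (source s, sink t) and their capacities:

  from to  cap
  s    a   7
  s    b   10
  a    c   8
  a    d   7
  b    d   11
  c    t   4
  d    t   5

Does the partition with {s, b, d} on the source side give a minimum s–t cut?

No — its capacity is 12, but the minimum cut has capacity 9.

Given cut capacity: 7 + 5 = 12.
Augment s→a→c→t: bottleneck 4, flow now 4.
Augment s→a→d→t: bottleneck 3, flow now 7.
Augment s→b→d→t: bottleneck 2, flow now 9.
No augmenting path remains; maximum flow = 9.
In the residual graph, reachable from s: {s, a, b, c, d}.
Min-cut edges: c→t (4), d→t (5); capacity 4 + 5 = 9.
Cut capacity 12 exceeds the max flow 9, so it is not minimum.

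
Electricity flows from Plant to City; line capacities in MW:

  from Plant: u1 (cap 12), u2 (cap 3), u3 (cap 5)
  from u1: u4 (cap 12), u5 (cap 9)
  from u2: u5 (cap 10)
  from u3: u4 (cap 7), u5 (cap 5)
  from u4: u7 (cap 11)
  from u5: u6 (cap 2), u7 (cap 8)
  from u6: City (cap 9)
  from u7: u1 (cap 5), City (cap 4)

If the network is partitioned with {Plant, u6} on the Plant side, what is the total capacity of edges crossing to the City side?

Edges leaving {Plant, u6}: Plant→u1 (12), Plant→u2 (3), Plant→u3 (5), u6→City (9).
Cut capacity = 12 + 3 + 5 + 9 = 29.

29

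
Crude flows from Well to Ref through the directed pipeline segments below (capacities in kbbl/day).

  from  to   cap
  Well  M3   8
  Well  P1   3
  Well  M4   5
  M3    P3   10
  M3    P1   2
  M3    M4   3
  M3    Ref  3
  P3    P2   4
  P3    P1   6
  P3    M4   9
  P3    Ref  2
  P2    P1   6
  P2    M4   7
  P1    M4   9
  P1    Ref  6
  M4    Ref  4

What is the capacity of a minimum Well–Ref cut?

Augment Well→M3→Ref: bottleneck 3, flow now 3.
Augment Well→P1→Ref: bottleneck 3, flow now 6.
Augment Well→M4→Ref: bottleneck 4, flow now 10.
Augment Well→M3→P3→Ref: bottleneck 2, flow now 12.
Augment Well→M3→P1→Ref: bottleneck 2, flow now 14.
Augment Well→M3→P3→P1→Ref: bottleneck 1, flow now 15.
No augmenting path remains; maximum flow = 15.
By max-flow min-cut, the minimum cut capacity equals the max flow.
In the residual graph, reachable from Well: {Well, M4}.
Min-cut edges: Well→M3 (8), Well→P1 (3), M4→Ref (4); capacity 8 + 3 + 4 = 15.

15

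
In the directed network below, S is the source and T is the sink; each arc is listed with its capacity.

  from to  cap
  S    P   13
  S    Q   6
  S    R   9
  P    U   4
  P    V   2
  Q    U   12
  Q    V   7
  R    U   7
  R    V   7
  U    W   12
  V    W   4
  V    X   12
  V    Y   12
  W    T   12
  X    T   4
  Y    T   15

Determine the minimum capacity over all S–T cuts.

21

Augment S→P→U→W→T: bottleneck 4, flow now 4.
Augment S→P→V→W→T: bottleneck 2, flow now 6.
Augment S→Q→U→W→T: bottleneck 6, flow now 12.
Augment S→R→V→X→T: bottleneck 4, flow now 16.
Augment S→R→V→Y→T: bottleneck 3, flow now 19.
Augment S→R→U→Q→V→Y→T: bottleneck 2, flow now 21. (uses reverse residual edge)
No augmenting path remains; maximum flow = 21.
By max-flow min-cut, the minimum cut capacity equals the max flow.
In the residual graph, reachable from S: {S, P}.
Min-cut edges: S→Q (6), S→R (9), P→U (4), P→V (2); capacity 6 + 9 + 4 + 2 = 21.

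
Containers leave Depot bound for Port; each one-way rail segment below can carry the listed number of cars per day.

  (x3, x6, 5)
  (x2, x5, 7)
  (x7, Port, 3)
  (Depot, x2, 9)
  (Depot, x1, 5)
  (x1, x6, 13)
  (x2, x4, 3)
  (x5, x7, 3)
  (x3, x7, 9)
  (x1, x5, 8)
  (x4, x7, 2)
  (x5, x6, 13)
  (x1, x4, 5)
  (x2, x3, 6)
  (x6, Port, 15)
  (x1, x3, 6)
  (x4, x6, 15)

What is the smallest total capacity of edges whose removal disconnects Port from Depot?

14

Augment Depot→x1→x6→Port: bottleneck 5, flow now 5.
Augment Depot→x2→x3→x6→Port: bottleneck 5, flow now 10.
Augment Depot→x2→x3→x7→Port: bottleneck 1, flow now 11.
Augment Depot→x2→x4→x6→Port: bottleneck 3, flow now 14.
No augmenting path remains; maximum flow = 14.
By max-flow min-cut, the minimum cut capacity equals the max flow.
In the residual graph, reachable from Depot: {Depot}.
Min-cut edges: Depot→x1 (5), Depot→x2 (9); capacity 5 + 9 = 14.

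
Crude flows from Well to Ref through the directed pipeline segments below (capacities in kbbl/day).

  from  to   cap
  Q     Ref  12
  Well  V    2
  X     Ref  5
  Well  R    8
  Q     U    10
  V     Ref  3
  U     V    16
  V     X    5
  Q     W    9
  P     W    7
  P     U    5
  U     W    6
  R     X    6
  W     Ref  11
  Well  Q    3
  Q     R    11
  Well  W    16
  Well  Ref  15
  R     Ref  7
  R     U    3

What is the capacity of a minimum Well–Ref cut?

39

Augment Well→Ref: bottleneck 15, flow now 15.
Augment Well→Q→Ref: bottleneck 3, flow now 18.
Augment Well→R→Ref: bottleneck 7, flow now 25.
Augment Well→V→Ref: bottleneck 2, flow now 27.
Augment Well→W→Ref: bottleneck 11, flow now 38.
Augment Well→R→X→Ref: bottleneck 1, flow now 39.
No augmenting path remains; maximum flow = 39.
By max-flow min-cut, the minimum cut capacity equals the max flow.
In the residual graph, reachable from Well: {Well, W}.
Min-cut edges: Well→Q (3), Well→R (8), Well→V (2), Well→Ref (15), W→Ref (11); capacity 3 + 8 + 2 + 15 + 11 = 39.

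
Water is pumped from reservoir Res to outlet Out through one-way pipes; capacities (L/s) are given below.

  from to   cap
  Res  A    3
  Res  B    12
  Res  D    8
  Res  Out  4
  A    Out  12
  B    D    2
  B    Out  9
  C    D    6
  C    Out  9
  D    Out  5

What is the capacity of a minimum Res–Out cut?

21

Augment Res→Out: bottleneck 4, flow now 4.
Augment Res→A→Out: bottleneck 3, flow now 7.
Augment Res→B→Out: bottleneck 9, flow now 16.
Augment Res→D→Out: bottleneck 5, flow now 21.
No augmenting path remains; maximum flow = 21.
By max-flow min-cut, the minimum cut capacity equals the max flow.
In the residual graph, reachable from Res: {Res, B, D}.
Min-cut edges: Res→A (3), Res→Out (4), B→Out (9), D→Out (5); capacity 3 + 4 + 9 + 5 = 21.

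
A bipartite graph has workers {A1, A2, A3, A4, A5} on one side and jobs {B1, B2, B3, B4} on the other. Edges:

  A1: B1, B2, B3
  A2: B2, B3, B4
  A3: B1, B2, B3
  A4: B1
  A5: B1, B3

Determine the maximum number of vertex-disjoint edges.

Unit-capacity flow: source→left, listed edges, right→sink; max matching = max flow.
Augmenting path A1→B1 (+1); matched 1.
Augmenting path A2→B2 (+1); matched 2.
Augmenting path A3→B3 (+1); matched 3.
Augmenting path A4→B1→A1→B2→A2→B4 (+1); matched 4.
No augmenting path remains; maximum matching = 4.
König certificate: {A2, B1, B2, B3} is a vertex cover of size 4 (every listed pair touches it), so no matching can be larger.

4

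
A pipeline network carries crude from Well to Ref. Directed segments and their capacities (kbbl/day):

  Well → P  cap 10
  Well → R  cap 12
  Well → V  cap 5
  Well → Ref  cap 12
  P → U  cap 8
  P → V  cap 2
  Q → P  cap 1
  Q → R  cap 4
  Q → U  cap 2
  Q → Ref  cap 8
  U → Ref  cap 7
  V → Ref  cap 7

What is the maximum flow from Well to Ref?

26

Augment Well→Ref: bottleneck 12, flow now 12.
Augment Well→V→Ref: bottleneck 5, flow now 17.
Augment Well→P→U→Ref: bottleneck 7, flow now 24.
Augment Well→P→V→Ref: bottleneck 2, flow now 26.
No augmenting path remains; maximum flow = 26.
In the residual graph, reachable from Well: {Well, P, R, U}.
Min-cut edges: Well→V (5), Well→Ref (12), P→V (2), U→Ref (7); capacity 5 + 12 + 2 + 7 = 26.
This cut is saturated, so no flow can exceed 26.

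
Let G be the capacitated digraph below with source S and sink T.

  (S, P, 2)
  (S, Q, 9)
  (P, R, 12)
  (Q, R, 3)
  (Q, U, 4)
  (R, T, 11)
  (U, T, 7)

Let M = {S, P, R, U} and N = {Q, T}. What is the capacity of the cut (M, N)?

27

Edges leaving {S, P, R, U}: S→Q (9), R→T (11), U→T (7).
Cut capacity = 9 + 11 + 7 = 27.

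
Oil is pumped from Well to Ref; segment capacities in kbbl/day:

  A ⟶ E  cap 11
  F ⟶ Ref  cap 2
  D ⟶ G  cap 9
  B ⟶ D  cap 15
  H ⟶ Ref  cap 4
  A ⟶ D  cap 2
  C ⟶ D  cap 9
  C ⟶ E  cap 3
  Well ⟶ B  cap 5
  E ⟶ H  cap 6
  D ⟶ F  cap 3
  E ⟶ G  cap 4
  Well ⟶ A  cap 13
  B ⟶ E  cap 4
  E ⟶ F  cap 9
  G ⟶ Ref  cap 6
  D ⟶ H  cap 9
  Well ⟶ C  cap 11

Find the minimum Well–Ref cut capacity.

Augment Well→A→D→F→Ref: bottleneck 2, flow now 2.
Augment Well→A→E→G→Ref: bottleneck 4, flow now 6.
Augment Well→A→E→H→Ref: bottleneck 4, flow now 10.
Augment Well→B→D→G→Ref: bottleneck 2, flow now 12.
No augmenting path remains; maximum flow = 12.
By max-flow min-cut, the minimum cut capacity equals the max flow.
In the residual graph, reachable from Well: {Well, A, B, C, D, E, F, G, H}.
Min-cut edges: F→Ref (2), G→Ref (6), H→Ref (4); capacity 2 + 6 + 4 = 12.

12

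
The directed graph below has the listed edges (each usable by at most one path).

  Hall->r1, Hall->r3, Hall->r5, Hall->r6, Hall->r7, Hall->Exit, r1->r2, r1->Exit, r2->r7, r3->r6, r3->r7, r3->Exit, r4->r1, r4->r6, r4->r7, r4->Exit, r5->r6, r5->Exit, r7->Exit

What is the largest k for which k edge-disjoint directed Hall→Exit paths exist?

Assign every edge capacity 1; by Menger, the answer equals the max flow.
Path Hall→Exit (+1); total 1.
Path Hall→r1→Exit (+1); total 2.
Path Hall→r3→Exit (+1); total 3.
Path Hall→r5→Exit (+1); total 4.
Path Hall→r7→Exit (+1); total 5.
No residual Hall→Exit path; max flow = 5.
Certifying cut of size 5: {Hall→Exit, Hall→r1, Hall→r3, Hall→r5, Hall→r7}.

5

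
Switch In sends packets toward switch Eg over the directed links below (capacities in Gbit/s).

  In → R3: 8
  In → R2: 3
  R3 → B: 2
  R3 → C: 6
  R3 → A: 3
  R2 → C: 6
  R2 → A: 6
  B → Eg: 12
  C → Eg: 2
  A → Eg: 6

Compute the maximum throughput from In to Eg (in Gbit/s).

10

Augment In→R3→B→Eg: bottleneck 2, flow now 2.
Augment In→R3→C→Eg: bottleneck 2, flow now 4.
Augment In→R3→A→Eg: bottleneck 3, flow now 7.
Augment In→R2→A→Eg: bottleneck 3, flow now 10.
No augmenting path remains; maximum flow = 10.
In the residual graph, reachable from In: {In, R3, C}.
Min-cut edges: In→R2 (3), R3→B (2), R3→A (3), C→Eg (2); capacity 3 + 2 + 3 + 2 = 10.
This cut is saturated, so no flow can exceed 10.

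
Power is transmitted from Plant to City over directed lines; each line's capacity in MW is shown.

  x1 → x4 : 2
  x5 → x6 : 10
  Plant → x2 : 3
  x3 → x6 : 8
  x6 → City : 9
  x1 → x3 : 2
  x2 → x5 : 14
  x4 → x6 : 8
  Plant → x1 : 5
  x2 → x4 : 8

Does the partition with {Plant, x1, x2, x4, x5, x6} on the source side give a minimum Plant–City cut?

Given cut capacity: 2 + 9 = 11.
Augment Plant→x1→x3→x6→City: bottleneck 2, flow now 2.
Augment Plant→x1→x4→x6→City: bottleneck 2, flow now 4.
Augment Plant→x2→x4→x6→City: bottleneck 3, flow now 7.
No augmenting path remains; maximum flow = 7.
In the residual graph, reachable from Plant: {Plant, x1}.
Min-cut edges: Plant→x2 (3), x1→x3 (2), x1→x4 (2); capacity 3 + 2 + 2 = 7.
Cut capacity 11 exceeds the max flow 7, so it is not minimum.

No — its capacity is 11, but the minimum cut has capacity 7.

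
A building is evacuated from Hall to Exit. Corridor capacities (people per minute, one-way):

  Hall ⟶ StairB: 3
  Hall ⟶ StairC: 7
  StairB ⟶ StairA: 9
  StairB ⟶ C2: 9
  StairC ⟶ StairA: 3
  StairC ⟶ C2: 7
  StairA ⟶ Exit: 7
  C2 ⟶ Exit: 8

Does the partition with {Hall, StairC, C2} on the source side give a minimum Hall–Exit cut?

No — its capacity is 14, but the minimum cut has capacity 10.

Given cut capacity: 3 + 3 + 8 = 14.
Augment Hall→StairB→StairA→Exit: bottleneck 3, flow now 3.
Augment Hall→StairC→StairA→Exit: bottleneck 3, flow now 6.
Augment Hall→StairC→C2→Exit: bottleneck 4, flow now 10.
No augmenting path remains; maximum flow = 10.
In the residual graph, reachable from Hall: {Hall}.
Min-cut edges: Hall→StairB (3), Hall→StairC (7); capacity 3 + 7 = 10.
Cut capacity 14 exceeds the max flow 10, so it is not minimum.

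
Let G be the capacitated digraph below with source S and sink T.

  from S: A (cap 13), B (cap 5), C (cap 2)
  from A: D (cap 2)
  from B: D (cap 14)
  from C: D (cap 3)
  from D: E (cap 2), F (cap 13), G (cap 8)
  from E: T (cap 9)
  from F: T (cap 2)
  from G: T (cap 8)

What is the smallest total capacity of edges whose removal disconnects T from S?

9

Augment S→A→D→E→T: bottleneck 2, flow now 2.
Augment S→B→D→F→T: bottleneck 2, flow now 4.
Augment S→B→D→G→T: bottleneck 3, flow now 7.
Augment S→C→D→G→T: bottleneck 2, flow now 9.
No augmenting path remains; maximum flow = 9.
By max-flow min-cut, the minimum cut capacity equals the max flow.
In the residual graph, reachable from S: {S, A}.
Min-cut edges: S→B (5), S→C (2), A→D (2); capacity 5 + 2 + 2 = 9.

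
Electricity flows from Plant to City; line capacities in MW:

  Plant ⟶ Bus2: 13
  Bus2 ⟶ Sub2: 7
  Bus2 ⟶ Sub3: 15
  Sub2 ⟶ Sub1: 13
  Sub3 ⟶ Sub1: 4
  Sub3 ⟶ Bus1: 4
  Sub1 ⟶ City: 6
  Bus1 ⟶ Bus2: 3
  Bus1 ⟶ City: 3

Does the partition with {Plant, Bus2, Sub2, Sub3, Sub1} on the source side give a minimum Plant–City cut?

No — its capacity is 10, but the minimum cut has capacity 9.

Given cut capacity: 4 + 6 = 10.
Augment Plant→Bus2→Sub2→Sub1→City: bottleneck 6, flow now 6.
Augment Plant→Bus2→Sub3→Bus1→City: bottleneck 3, flow now 9.
No augmenting path remains; maximum flow = 9.
In the residual graph, reachable from Plant: {Plant, Bus2, Sub2, Sub3, Sub1, Bus1}.
Min-cut edges: Sub1→City (6), Bus1→City (3); capacity 6 + 3 = 9.
Cut capacity 10 exceeds the max flow 9, so it is not minimum.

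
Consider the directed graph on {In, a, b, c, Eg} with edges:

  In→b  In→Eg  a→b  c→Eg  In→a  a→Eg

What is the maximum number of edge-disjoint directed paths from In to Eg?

Assign every edge capacity 1; by Menger, the answer equals the max flow.
Path In→Eg (+1); total 1.
Path In→a→Eg (+1); total 2.
No residual In→Eg path; max flow = 2.
Certifying cut of size 2: {In→Eg, In→a}.

2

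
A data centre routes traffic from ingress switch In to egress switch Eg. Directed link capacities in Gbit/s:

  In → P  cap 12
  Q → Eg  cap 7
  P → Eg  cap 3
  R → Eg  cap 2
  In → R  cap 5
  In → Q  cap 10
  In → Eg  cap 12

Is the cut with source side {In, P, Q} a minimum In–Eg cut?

Given cut capacity: 5 + 12 + 3 + 7 = 27.
Augment In→Eg: bottleneck 12, flow now 12.
Augment In→P→Eg: bottleneck 3, flow now 15.
Augment In→Q→Eg: bottleneck 7, flow now 22.
Augment In→R→Eg: bottleneck 2, flow now 24.
No augmenting path remains; maximum flow = 24.
In the residual graph, reachable from In: {In, P, Q, R}.
Min-cut edges: In→Eg (12), P→Eg (3), Q→Eg (7), R→Eg (2); capacity 12 + 3 + 7 + 2 = 24.
Cut capacity 27 exceeds the max flow 24, so it is not minimum.

No — its capacity is 27, but the minimum cut has capacity 24.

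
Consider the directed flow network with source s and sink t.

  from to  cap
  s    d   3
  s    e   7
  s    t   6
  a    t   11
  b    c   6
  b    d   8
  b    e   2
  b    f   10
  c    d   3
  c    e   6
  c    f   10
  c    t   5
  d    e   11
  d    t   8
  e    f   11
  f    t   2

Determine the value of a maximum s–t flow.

Augment s→t: bottleneck 6, flow now 6.
Augment s→d→t: bottleneck 3, flow now 9.
Augment s→e→f→t: bottleneck 2, flow now 11.
No augmenting path remains; maximum flow = 11.
In the residual graph, reachable from s: {s, e, f}.
Min-cut edges: s→d (3), s→t (6), f→t (2); capacity 3 + 6 + 2 = 11.
This cut is saturated, so no flow can exceed 11.

11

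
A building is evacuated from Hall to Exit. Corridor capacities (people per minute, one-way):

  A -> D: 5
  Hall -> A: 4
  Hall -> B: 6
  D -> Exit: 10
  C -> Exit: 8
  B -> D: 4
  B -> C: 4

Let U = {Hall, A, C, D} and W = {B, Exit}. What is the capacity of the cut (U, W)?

24

Edges leaving {Hall, A, C, D}: Hall→B (6), C→Exit (8), D→Exit (10).
Cut capacity = 6 + 8 + 10 = 24.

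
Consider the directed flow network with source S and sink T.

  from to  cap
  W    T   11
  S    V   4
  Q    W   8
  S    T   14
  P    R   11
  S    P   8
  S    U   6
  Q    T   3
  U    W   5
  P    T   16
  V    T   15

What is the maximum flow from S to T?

31

Augment S→T: bottleneck 14, flow now 14.
Augment S→P→T: bottleneck 8, flow now 22.
Augment S→V→T: bottleneck 4, flow now 26.
Augment S→U→W→T: bottleneck 5, flow now 31.
No augmenting path remains; maximum flow = 31.
In the residual graph, reachable from S: {S, U}.
Min-cut edges: S→P (8), S→V (4), S→T (14), U→W (5); capacity 8 + 4 + 14 + 5 = 31.
This cut is saturated, so no flow can exceed 31.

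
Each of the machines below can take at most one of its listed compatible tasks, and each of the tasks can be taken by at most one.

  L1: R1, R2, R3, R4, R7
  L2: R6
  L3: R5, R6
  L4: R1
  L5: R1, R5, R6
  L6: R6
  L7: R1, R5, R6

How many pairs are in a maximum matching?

4

Unit-capacity flow: source→left, listed edges, right→sink; max matching = max flow.
Augmenting path L1→R1 (+1); matched 1.
Augmenting path L2→R6 (+1); matched 2.
Augmenting path L3→R5 (+1); matched 3.
Augmenting path L4→R1→L1→R2 (+1); matched 4.
No augmenting path remains; maximum matching = 4.
König certificate: {L1, R1, R5, R6} is a vertex cover of size 4 (every listed pair touches it), so no matching can be larger.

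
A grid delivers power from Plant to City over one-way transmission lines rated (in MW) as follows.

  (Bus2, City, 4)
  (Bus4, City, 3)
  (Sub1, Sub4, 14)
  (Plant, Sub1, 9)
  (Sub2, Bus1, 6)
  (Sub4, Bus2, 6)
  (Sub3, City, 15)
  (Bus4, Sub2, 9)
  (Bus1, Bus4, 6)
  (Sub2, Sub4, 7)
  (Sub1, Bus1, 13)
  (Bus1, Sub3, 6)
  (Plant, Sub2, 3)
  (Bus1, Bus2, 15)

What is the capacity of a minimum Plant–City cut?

Augment Plant→Sub2→Sub4→Bus2→City: bottleneck 3, flow now 3.
Augment Plant→Sub1→Sub4→Bus2→City: bottleneck 1, flow now 4.
Augment Plant→Sub1→Bus1→Sub3→City: bottleneck 6, flow now 10.
Augment Plant→Sub1→Bus1→Bus4→City: bottleneck 2, flow now 12.
No augmenting path remains; maximum flow = 12.
By max-flow min-cut, the minimum cut capacity equals the max flow.
In the residual graph, reachable from Plant: {Plant}.
Min-cut edges: Plant→Sub2 (3), Plant→Sub1 (9); capacity 3 + 9 = 12.

12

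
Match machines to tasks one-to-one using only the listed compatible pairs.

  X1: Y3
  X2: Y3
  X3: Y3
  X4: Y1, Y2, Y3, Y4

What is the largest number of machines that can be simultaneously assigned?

Unit-capacity flow: source→left, listed edges, right→sink; max matching = max flow.
Augmenting path X1→Y3 (+1); matched 1.
Augmenting path X4→Y1 (+1); matched 2.
No augmenting path remains; maximum matching = 2.
König certificate: {X4, Y3} is a vertex cover of size 2 (every listed pair touches it), so no matching can be larger.

2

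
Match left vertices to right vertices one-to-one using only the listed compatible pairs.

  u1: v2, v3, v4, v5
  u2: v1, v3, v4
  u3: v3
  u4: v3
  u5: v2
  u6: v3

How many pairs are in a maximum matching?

4

Unit-capacity flow: source→left, listed edges, right→sink; max matching = max flow.
Augmenting path u1→v2 (+1); matched 1.
Augmenting path u2→v1 (+1); matched 2.
Augmenting path u3→v3 (+1); matched 3.
Augmenting path u5→v2→u1→v4 (+1); matched 4.
No augmenting path remains; maximum matching = 4.
König certificate: {u1, u2, u5, v3} is a vertex cover of size 4 (every listed pair touches it), so no matching can be larger.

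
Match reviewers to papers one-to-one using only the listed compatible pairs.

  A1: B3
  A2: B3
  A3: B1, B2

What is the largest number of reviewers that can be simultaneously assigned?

Unit-capacity flow: source→left, listed edges, right→sink; max matching = max flow.
Augmenting path A1→B3 (+1); matched 1.
Augmenting path A3→B1 (+1); matched 2.
No augmenting path remains; maximum matching = 2.
König certificate: {A3, B3} is a vertex cover of size 2 (every listed pair touches it), so no matching can be larger.

2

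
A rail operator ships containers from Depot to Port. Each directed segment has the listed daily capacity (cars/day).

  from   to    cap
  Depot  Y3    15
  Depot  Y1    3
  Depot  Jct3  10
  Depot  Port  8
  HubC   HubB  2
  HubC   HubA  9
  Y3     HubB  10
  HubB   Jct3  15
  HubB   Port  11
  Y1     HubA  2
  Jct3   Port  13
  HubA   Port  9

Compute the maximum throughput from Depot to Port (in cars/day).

Augment Depot→Port: bottleneck 8, flow now 8.
Augment Depot→Jct3→Port: bottleneck 10, flow now 18.
Augment Depot→Y3→HubB→Port: bottleneck 10, flow now 28.
Augment Depot→Y1→HubA→Port: bottleneck 2, flow now 30.
No augmenting path remains; maximum flow = 30.
In the residual graph, reachable from Depot: {Depot, Y3, Y1}.
Min-cut edges: Depot→Jct3 (10), Depot→Port (8), Y3→HubB (10), Y1→HubA (2); capacity 10 + 8 + 10 + 2 = 30.
This cut is saturated, so no flow can exceed 30.

30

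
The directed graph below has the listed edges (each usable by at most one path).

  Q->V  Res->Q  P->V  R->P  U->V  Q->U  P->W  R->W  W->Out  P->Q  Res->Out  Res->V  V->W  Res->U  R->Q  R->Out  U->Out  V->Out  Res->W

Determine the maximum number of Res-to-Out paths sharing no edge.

Assign every edge capacity 1; by Menger, the answer equals the max flow.
Path Res→Out (+1); total 1.
Path Res→U→Out (+1); total 2.
Path Res→V→Out (+1); total 3.
Path Res→W→Out (+1); total 4.
No residual Res→Out path; max flow = 4.
Certifying cut of size 4: {Res→Out, U→Out, V→Out, W→Out}.

4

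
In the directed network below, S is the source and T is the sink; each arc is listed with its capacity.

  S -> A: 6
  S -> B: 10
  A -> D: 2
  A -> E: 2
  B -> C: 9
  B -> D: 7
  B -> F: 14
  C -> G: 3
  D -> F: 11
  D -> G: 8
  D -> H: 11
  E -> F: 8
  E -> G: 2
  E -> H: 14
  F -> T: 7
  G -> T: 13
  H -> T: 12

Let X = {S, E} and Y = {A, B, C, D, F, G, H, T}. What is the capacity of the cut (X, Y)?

Edges leaving {S, E}: S→A (6), S→B (10), E→F (8), E→G (2), E→H (14).
Cut capacity = 6 + 10 + 8 + 2 + 14 = 40.

40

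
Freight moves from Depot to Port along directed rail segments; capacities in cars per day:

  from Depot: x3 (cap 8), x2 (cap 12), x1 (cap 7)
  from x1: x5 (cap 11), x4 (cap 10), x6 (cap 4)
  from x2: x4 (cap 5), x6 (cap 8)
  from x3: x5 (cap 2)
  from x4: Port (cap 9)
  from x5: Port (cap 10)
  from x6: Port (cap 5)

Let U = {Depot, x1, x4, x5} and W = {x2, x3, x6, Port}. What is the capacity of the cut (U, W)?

Edges leaving {Depot, x1, x4, x5}: Depot→x2 (12), Depot→x3 (8), x1→x6 (4), x4→Port (9), x5→Port (10).
Cut capacity = 12 + 8 + 4 + 9 + 10 = 43.

43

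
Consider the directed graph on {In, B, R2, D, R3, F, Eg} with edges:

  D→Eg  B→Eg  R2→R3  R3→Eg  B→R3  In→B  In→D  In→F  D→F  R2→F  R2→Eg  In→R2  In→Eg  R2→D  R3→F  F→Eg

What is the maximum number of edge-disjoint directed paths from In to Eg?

Assign every edge capacity 1; by Menger, the answer equals the max flow.
Path In→Eg (+1); total 1.
Path In→B→Eg (+1); total 2.
Path In→R2→Eg (+1); total 3.
Path In→D→Eg (+1); total 4.
Path In→F→Eg (+1); total 5.
No residual In→Eg path; max flow = 5.
Certifying cut of size 5: {In→B, In→D, In→Eg, In→F, In→R2}.

5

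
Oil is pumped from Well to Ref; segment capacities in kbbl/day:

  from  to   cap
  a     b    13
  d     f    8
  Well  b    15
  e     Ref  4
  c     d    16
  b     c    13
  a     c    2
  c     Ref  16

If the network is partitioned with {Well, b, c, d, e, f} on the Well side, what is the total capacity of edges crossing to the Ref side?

20

Edges leaving {Well, b, c, d, e, f}: c→Ref (16), e→Ref (4).
Cut capacity = 16 + 4 = 20.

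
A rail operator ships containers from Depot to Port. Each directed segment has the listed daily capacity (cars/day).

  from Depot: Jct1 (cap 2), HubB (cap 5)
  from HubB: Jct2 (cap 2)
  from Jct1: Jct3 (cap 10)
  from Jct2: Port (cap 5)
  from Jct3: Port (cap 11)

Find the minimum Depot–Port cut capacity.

4

Augment Depot→HubB→Jct2→Port: bottleneck 2, flow now 2.
Augment Depot→Jct1→Jct3→Port: bottleneck 2, flow now 4.
No augmenting path remains; maximum flow = 4.
By max-flow min-cut, the minimum cut capacity equals the max flow.
In the residual graph, reachable from Depot: {Depot, HubB}.
Min-cut edges: Depot→Jct1 (2), HubB→Jct2 (2); capacity 2 + 2 = 4.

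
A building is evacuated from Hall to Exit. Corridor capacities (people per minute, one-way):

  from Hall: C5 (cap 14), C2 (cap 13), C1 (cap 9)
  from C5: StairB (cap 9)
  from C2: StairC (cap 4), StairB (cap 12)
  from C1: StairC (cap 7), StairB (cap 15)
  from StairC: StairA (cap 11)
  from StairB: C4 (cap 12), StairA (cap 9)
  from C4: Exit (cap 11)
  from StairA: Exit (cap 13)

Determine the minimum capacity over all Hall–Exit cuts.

24

Augment Hall→C5→StairB→C4→Exit: bottleneck 9, flow now 9.
Augment Hall→C2→StairC→StairA→Exit: bottleneck 4, flow now 13.
Augment Hall→C2→StairB→C4→Exit: bottleneck 2, flow now 15.
Augment Hall→C2→StairB→StairA→Exit: bottleneck 7, flow now 22.
Augment Hall→C1→StairC→StairA→Exit: bottleneck 2, flow now 24.
No augmenting path remains; maximum flow = 24.
By max-flow min-cut, the minimum cut capacity equals the max flow.
In the residual graph, reachable from Hall: {Hall, C5, C2, C1, StairC, StairB, C4, StairA}.
Min-cut edges: C4→Exit (11), StairA→Exit (13); capacity 11 + 13 = 24.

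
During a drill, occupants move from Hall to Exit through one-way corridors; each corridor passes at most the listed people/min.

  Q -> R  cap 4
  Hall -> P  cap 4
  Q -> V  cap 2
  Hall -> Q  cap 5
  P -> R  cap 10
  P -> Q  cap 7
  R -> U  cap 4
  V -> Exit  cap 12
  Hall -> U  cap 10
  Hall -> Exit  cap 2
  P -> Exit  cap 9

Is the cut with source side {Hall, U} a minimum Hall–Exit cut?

No — its capacity is 11, but the minimum cut has capacity 8.

Given cut capacity: 4 + 5 + 2 = 11.
Augment Hall→Exit: bottleneck 2, flow now 2.
Augment Hall→P→Exit: bottleneck 4, flow now 6.
Augment Hall→Q→V→Exit: bottleneck 2, flow now 8.
No augmenting path remains; maximum flow = 8.
In the residual graph, reachable from Hall: {Hall, Q, R, U}.
Min-cut edges: Hall→P (4), Hall→Exit (2), Q→V (2); capacity 4 + 2 + 2 = 8.
Cut capacity 11 exceeds the max flow 8, so it is not minimum.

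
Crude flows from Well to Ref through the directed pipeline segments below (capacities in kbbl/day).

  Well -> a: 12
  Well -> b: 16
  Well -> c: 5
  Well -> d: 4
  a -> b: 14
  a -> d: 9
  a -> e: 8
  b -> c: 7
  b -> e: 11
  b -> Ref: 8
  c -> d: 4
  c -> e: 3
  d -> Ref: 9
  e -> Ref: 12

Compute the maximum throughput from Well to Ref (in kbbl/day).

29

Augment Well→b→Ref: bottleneck 8, flow now 8.
Augment Well→d→Ref: bottleneck 4, flow now 12.
Augment Well→a→d→Ref: bottleneck 5, flow now 17.
Augment Well→a→e→Ref: bottleneck 7, flow now 24.
Augment Well→b→e→Ref: bottleneck 5, flow now 29.
No augmenting path remains; maximum flow = 29.
In the residual graph, reachable from Well: {Well, a, b, c, d, e}.
Min-cut edges: b→Ref (8), d→Ref (9), e→Ref (12); capacity 8 + 9 + 12 = 29.
This cut is saturated, so no flow can exceed 29.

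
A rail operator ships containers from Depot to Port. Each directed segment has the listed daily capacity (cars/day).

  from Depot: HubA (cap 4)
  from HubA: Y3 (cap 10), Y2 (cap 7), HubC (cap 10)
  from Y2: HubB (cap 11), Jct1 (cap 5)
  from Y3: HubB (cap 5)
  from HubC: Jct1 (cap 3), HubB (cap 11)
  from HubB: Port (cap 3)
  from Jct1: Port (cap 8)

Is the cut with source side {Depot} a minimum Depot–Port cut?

Given cut capacity: 4 = 4.
Augment Depot→HubA→Y2→HubB→Port: bottleneck 3, flow now 3.
Augment Depot→HubA→Y2→Jct1→Port: bottleneck 1, flow now 4.
No augmenting path remains; maximum flow = 4.
Cut capacity 4 equals the max flow, so it is a minimum cut.

Yes — it is a minimum cut (capacity 4).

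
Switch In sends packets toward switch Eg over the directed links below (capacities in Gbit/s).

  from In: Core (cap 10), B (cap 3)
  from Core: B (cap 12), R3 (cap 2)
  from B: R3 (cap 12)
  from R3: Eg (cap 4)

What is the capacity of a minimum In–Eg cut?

Augment In→Core→R3→Eg: bottleneck 2, flow now 2.
Augment In→B→R3→Eg: bottleneck 2, flow now 4.
No augmenting path remains; maximum flow = 4.
By max-flow min-cut, the minimum cut capacity equals the max flow.
In the residual graph, reachable from In: {In, Core, B, R3}.
Min-cut edges: R3→Eg (4); capacity 4 = 4.

4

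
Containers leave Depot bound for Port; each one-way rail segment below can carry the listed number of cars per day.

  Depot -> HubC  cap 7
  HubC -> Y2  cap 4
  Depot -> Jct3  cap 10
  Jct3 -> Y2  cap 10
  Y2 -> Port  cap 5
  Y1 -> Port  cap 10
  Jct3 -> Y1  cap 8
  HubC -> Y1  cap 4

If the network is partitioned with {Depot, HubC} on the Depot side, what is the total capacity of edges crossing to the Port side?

Edges leaving {Depot, HubC}: Depot→Jct3 (10), HubC→Y1 (4), HubC→Y2 (4).
Cut capacity = 10 + 4 + 4 = 18.

18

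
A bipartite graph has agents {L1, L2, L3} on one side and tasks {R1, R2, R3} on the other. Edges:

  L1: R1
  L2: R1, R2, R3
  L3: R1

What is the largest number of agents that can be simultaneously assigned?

Unit-capacity flow: source→left, listed edges, right→sink; max matching = max flow.
Augmenting path L1→R1 (+1); matched 1.
Augmenting path L2→R2 (+1); matched 2.
No augmenting path remains; maximum matching = 2.
König certificate: {L2, R1} is a vertex cover of size 2 (every listed pair touches it), so no matching can be larger.

2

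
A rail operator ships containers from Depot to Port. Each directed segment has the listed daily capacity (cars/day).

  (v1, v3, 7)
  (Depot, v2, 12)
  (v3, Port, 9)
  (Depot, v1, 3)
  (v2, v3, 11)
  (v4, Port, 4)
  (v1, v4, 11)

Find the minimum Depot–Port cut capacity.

Augment Depot→v1→v3→Port: bottleneck 3, flow now 3.
Augment Depot→v2→v3→Port: bottleneck 6, flow now 9.
Augment Depot→v2→v3→v1→v4→Port: bottleneck 3, flow now 12. (uses reverse residual edge)
No augmenting path remains; maximum flow = 12.
By max-flow min-cut, the minimum cut capacity equals the max flow.
In the residual graph, reachable from Depot: {Depot, v2, v3}.
Min-cut edges: Depot→v1 (3), v3→Port (9); capacity 3 + 9 = 12.

12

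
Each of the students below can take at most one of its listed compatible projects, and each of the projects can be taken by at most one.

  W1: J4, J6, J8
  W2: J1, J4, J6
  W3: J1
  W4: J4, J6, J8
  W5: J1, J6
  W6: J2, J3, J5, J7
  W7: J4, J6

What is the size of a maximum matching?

Unit-capacity flow: source→left, listed edges, right→sink; max matching = max flow.
Augmenting path W1→J4 (+1); matched 1.
Augmenting path W2→J1 (+1); matched 2.
Augmenting path W4→J6 (+1); matched 3.
Augmenting path W6→J2 (+1); matched 4.
Augmenting path W5→J6→W4→J8 (+1); matched 5.
No augmenting path remains; maximum matching = 5.
König certificate: {W6, J1, J4, J6, J8} is a vertex cover of size 5 (every listed pair touches it), so no matching can be larger.

5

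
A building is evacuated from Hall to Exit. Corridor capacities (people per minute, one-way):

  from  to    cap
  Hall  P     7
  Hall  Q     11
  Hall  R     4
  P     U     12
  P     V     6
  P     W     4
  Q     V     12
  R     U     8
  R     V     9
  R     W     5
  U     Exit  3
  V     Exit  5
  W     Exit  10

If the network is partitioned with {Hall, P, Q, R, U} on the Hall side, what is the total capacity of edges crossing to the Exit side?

39

Edges leaving {Hall, P, Q, R, U}: P→V (6), P→W (4), Q→V (12), R→V (9), R→W (5), U→Exit (3).
Cut capacity = 6 + 4 + 12 + 9 + 5 + 3 = 39.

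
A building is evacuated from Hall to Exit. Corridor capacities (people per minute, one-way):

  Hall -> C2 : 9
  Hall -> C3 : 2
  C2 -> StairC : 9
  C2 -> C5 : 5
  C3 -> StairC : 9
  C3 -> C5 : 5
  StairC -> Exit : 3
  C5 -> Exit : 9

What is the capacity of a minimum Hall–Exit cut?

Augment Hall→C2→StairC→Exit: bottleneck 3, flow now 3.
Augment Hall→C2→C5→Exit: bottleneck 5, flow now 8.
Augment Hall→C3→C5→Exit: bottleneck 2, flow now 10.
No augmenting path remains; maximum flow = 10.
By max-flow min-cut, the minimum cut capacity equals the max flow.
In the residual graph, reachable from Hall: {Hall, C2, StairC}.
Min-cut edges: Hall→C3 (2), C2→C5 (5), StairC→Exit (3); capacity 2 + 5 + 3 = 10.

10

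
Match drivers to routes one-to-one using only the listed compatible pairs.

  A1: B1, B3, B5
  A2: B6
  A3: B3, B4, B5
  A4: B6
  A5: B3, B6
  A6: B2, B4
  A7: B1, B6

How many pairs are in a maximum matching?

Unit-capacity flow: source→left, listed edges, right→sink; max matching = max flow.
Augmenting path A1→B1 (+1); matched 1.
Augmenting path A2→B6 (+1); matched 2.
Augmenting path A3→B3 (+1); matched 3.
Augmenting path A6→B2 (+1); matched 4.
Augmenting path A5→B3→A3→B4 (+1); matched 5.
Augmenting path A7→B1→A1→B5 (+1); matched 6.
No augmenting path remains; maximum matching = 6.
König certificate: {A1, A3, A5, A6, A7, B6} is a vertex cover of size 6 (every listed pair touches it), so no matching can be larger.

6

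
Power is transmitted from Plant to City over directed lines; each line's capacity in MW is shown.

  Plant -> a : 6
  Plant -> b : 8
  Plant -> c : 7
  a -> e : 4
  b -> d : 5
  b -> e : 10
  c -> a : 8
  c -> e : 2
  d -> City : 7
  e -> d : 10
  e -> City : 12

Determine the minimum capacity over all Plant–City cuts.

Augment Plant→a→e→City: bottleneck 4, flow now 4.
Augment Plant→b→d→City: bottleneck 5, flow now 9.
Augment Plant→b→e→City: bottleneck 3, flow now 12.
Augment Plant→c→e→City: bottleneck 2, flow now 14.
No augmenting path remains; maximum flow = 14.
By max-flow min-cut, the minimum cut capacity equals the max flow.
In the residual graph, reachable from Plant: {Plant, a, c}.
Min-cut edges: Plant→b (8), a→e (4), c→e (2); capacity 8 + 4 + 2 = 14.

14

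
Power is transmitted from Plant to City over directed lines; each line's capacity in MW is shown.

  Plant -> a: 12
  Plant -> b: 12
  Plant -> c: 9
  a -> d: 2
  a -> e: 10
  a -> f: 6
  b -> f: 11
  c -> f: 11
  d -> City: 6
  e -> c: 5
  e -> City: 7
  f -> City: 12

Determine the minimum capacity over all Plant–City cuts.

Augment Plant→a→d→City: bottleneck 2, flow now 2.
Augment Plant→a→e→City: bottleneck 7, flow now 9.
Augment Plant→a→f→City: bottleneck 3, flow now 12.
Augment Plant→b→f→City: bottleneck 9, flow now 21.
No augmenting path remains; maximum flow = 21.
By max-flow min-cut, the minimum cut capacity equals the max flow.
In the residual graph, reachable from Plant: {Plant, a, b, c, e, f}.
Min-cut edges: a→d (2), e→City (7), f→City (12); capacity 2 + 7 + 12 = 21.

21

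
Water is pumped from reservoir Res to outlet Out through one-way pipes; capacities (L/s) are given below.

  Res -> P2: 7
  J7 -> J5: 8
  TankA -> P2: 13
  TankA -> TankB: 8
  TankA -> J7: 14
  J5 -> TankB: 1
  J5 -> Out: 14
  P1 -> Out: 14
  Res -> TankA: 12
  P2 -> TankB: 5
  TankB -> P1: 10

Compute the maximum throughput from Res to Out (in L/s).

17

Augment Res→TankA→TankB→P1→Out: bottleneck 8, flow now 8.
Augment Res→TankA→J7→J5→Out: bottleneck 4, flow now 12.
Augment Res→P2→TankB→P1→Out: bottleneck 2, flow now 14.
Augment Res→P2→TankB→TankA→J7→J5→Out: bottleneck 3, flow now 17. (uses reverse residual edge)
No augmenting path remains; maximum flow = 17.
In the residual graph, reachable from Res: {Res, P2}.
Min-cut edges: Res→TankA (12), P2→TankB (5); capacity 12 + 5 = 17.
This cut is saturated, so no flow can exceed 17.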